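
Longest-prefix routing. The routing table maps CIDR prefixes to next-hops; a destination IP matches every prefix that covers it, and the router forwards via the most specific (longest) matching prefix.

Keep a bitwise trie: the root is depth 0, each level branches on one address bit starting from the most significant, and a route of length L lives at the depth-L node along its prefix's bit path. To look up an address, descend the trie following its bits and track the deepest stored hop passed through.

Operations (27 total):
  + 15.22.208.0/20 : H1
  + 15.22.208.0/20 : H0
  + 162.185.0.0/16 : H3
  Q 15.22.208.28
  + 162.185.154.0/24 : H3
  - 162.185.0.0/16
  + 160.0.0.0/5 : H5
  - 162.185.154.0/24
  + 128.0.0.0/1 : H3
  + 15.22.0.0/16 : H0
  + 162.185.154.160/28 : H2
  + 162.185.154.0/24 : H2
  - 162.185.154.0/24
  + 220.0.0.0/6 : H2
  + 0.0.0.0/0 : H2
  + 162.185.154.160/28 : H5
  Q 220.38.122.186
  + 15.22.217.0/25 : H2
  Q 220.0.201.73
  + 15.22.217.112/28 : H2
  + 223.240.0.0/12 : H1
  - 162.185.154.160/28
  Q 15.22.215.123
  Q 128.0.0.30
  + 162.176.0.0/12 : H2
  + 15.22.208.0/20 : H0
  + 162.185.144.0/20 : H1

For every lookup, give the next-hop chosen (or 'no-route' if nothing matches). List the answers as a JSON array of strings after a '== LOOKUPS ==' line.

Process each operation:
  add 15.22.208.0/20 -> H1 at depth 20
  add 15.22.208.0/20 -> H0 at depth 20
  add 162.185.0.0/16 -> H3 at depth 16
  lookup 15.22.208.28: bits 00001111000101101101 walk d0:-→d1:-→d2:-→d3:-→d4:-→d5:-→d6:-→d7:-→d8:-→d9:-→d10:-→d11:-→d12:-→d13:-→d14:-→d15:-→d16:-→d17:-→d18:-→d19:-→d20:H0 -> H0
  add 162.185.154.0/24 -> H3 at depth 24
  del 162.185.0.0/16 (clear depth 16)
  add 160.0.0.0/5 -> H5 at depth 5
  del 162.185.154.0/24 (clear depth 24)
  add 128.0.0.0/1 -> H3 at depth 1
  add 15.22.0.0/16 -> H0 at depth 16
  add 162.185.154.160/28 -> H2 at depth 28
  add 162.185.154.0/24 -> H2 at depth 24
  del 162.185.154.0/24 (clear depth 24)
  add 220.0.0.0/6 -> H2 at depth 6
  add 0.0.0.0/0 -> H2 at depth 0
  add 162.185.154.160/28 -> H5 at depth 28
  lookup 220.38.122.186: bits 110111 walk d0:H2→d1:H3→d2:-→d3:-→d4:-→d5:-→d6:H2 -> H2
  add 15.22.217.0/25 -> H2 at depth 25
  lookup 220.0.201.73: bits 110111 walk d0:H2→d1:H3→d2:-→d3:-→d4:-→d5:-→d6:H2 -> H2
  add 15.22.217.112/28 -> H2 at depth 28
  add 223.240.0.0/12 -> H1 at depth 12
  del 162.185.154.160/28 (clear depth 28)
  lookup 15.22.215.123: bits 00001111000101101101 walk d0:H2→d1:-→d2:-→d3:-→d4:-→d5:-→d6:-→d7:-→d8:-→d9:-→d10:-→d11:-→d12:-→d13:-→d14:-→d15:-→d16:H0→d17:-→d18:-→d19:-→d20:H0 -> H0
  lookup 128.0.0.30: bits 10 walk d0:H2→d1:H3→d2:- -> H3
  add 162.176.0.0/12 -> H2 at depth 12
  add 15.22.208.0/20 -> H0 at depth 20
  add 162.185.144.0/20 -> H1 at depth 20

== LOOKUPS ==
["H0","H2","H2","H0","H3"]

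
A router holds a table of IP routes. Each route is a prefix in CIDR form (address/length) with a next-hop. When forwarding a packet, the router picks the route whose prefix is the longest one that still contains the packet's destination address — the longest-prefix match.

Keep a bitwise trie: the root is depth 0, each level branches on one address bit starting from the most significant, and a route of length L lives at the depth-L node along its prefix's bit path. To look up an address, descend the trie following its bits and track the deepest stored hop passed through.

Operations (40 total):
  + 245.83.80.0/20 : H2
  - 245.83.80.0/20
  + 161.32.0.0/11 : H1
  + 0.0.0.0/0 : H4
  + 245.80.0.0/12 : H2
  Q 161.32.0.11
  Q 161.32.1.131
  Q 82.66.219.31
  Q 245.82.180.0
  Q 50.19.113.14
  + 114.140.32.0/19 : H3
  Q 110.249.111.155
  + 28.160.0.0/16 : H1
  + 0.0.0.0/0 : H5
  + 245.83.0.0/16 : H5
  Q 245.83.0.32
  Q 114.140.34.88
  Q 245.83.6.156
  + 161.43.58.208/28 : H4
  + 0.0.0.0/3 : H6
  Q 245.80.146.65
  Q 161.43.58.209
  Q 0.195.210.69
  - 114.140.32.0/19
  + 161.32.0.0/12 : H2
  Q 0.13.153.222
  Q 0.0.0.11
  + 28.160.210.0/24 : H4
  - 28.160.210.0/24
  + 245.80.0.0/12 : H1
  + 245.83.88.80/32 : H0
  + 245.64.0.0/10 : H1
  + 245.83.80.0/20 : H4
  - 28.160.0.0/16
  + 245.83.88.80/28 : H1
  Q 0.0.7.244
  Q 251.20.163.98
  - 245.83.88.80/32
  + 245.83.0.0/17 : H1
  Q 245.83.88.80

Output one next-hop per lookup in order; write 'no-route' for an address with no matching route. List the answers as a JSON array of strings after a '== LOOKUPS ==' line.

Process each operation:
  add 245.83.80.0/20 -> H2 at depth 20
  - 245.83.80.0/20 clear@20
  add 161.32.0.0/11 -> H1 at depth 11
  add 0.0.0.0/0 -> H4 at depth 0
  add 245.80.0.0/12 -> H2 at depth 12
  lookup 161.32.0.11: bits 10100001001 walk d0:H4→d1:-→d2:-→d3:-→d4:-→d5:-→d6:-→d7:-→d8:-→d9:-→d10:-→d11:H1 -> H1
  lookup 161.32.1.131: bits 10100001001 walk d0:H4→d1:-→d2:-→d3:-→d4:-→d5:-→d6:-→d7:-→d8:-→d9:-→d10:-→d11:H1 -> H1
  lookup 82.66.219.31: bits ε walk d0:H4 -> H4
  lookup 245.82.180.0: bits 111101010101001 walk d0:H4→d1:-→d2:-→d3:-→d4:-→d5:-→d6:-→d7:-→d8:-→d9:-→d10:-→d11:-→d12:H2→d13:-→d14:-→d15:- -> H2
  lookup 50.19.113.14: bits ε walk d0:H4 -> H4
  add 114.140.32.0/19 -> H3 at depth 19
  lookup 110.249.111.155: bits 011 walk d0:H4→d1:-→d2:-→d3:- -> H4
  add 28.160.0.0/16 -> H1 at depth 16
  add 0.0.0.0/0 -> H5 at depth 0
  add 245.83.0.0/16 -> H5 at depth 16
  lookup 245.83.0.32: bits 11110101010100110 walk d0:H5→d1:-→d2:-→d3:-→d4:-→d5:-→d6:-→d7:-→d8:-→d9:-→d10:-→d11:-→d12:H2→d13:-→d14:-→d15:-→d16:H5→d17:- -> H5
  lookup 114.140.34.88: bits 0111001010001100001 walk d0:H5→d1:-→d2:-→d3:-→d4:-→d5:-→d6:-→d7:-→d8:-→d9:-→d10:-→d11:-→d12:-→d13:-→d14:-→d15:-→d16:-→d17:-→d18:-→d19:H3 -> H3
  lookup 245.83.6.156: bits 11110101010100110 walk d0:H5→d1:-→d2:-→d3:-→d4:-→d5:-→d6:-→d7:-→d8:-→d9:-→d10:-→d11:-→d12:H2→d13:-→d14:-→d15:-→d16:H5→d17:- -> H5
  add 161.43.58.208/28 -> H4 at depth 28
  add 0.0.0.0/3 -> H6 at depth 3
  lookup 245.80.146.65: bits 11110101010100 walk d0:H5→d1:-→d2:-→d3:-→d4:-→d5:-→d6:-→d7:-→d8:-→d9:-→d10:-→d11:-→d12:H2→d13:-→d14:- -> H2
  lookup 161.43.58.209: bits 1010000100101011001110101101 walk d0:H5→d1:-→d2:-→d3:-→d4:-→d5:-→d6:-→d7:-→d8:-→d9:-→d10:-→d11:H1→d12:-→d13:-→d14:-→d15:-→d16:-→d17:-→d18:-→d19:-→d20:-→d21:-→d22:-→d23:-→d24:-→d25:-→d26:-→d27:-→d28:H4 -> H4
  lookup 0.195.210.69: bits 000 walk d0:H5→d1:-→d2:-→d3:H6 -> H6
  - 114.140.32.0/19 clear@19
  add 161.32.0.0/12 -> H2 at depth 12
  lookup 0.13.153.222: bits 000 walk d0:H5→d1:-→d2:-→d3:H6 -> H6
  lookup 0.0.0.11: bits 000 walk d0:H5→d1:-→d2:-→d3:H6 -> H6
  add 28.160.210.0/24 -> H4 at depth 24
  - 28.160.210.0/24 clear@24
  add 245.80.0.0/12 -> H1 at depth 12
  add 245.83.88.80/32 -> H0 at depth 32
  add 245.64.0.0/10 -> H1 at depth 10
  add 245.83.80.0/20 -> H4 at depth 20
  - 28.160.0.0/16 clear@16
  add 245.83.88.80/28 -> H1 at depth 28
  lookup 0.0.7.244: bits 000 walk d0:H5→d1:-→d2:-→d3:H6 -> H6
  lookup 251.20.163.98: bits 1111 walk d0:H5→d1:-→d2:-→d3:-→d4:- -> H5
  - 245.83.88.80/32 clear@32
  add 245.83.0.0/17 -> H1 at depth 17
  lookup 245.83.88.80: bits 11110101010100110101100001010000 walk d0:H5→d1:-→d2:-→d3:-→d4:-→d5:-→d6:-→d7:-→d8:-→d9:-→d10:H1→d11:-→d12:H1→d13:-→d14:-→d15:-→d16:H5→d17:H1→d18:-→d19:-→d20:H4→d21:-→d22:-→d23:-→d24:-→d25:-→d26:-→d27:-→d28:H1→d29:-→d30:-→d31:-→d32:- -> H1

== LOOKUPS ==
["H1","H1","H4","H2","H4","H4","H5","H3","H5","H2","H4","H6","H6","H6","H6","H5","H1"]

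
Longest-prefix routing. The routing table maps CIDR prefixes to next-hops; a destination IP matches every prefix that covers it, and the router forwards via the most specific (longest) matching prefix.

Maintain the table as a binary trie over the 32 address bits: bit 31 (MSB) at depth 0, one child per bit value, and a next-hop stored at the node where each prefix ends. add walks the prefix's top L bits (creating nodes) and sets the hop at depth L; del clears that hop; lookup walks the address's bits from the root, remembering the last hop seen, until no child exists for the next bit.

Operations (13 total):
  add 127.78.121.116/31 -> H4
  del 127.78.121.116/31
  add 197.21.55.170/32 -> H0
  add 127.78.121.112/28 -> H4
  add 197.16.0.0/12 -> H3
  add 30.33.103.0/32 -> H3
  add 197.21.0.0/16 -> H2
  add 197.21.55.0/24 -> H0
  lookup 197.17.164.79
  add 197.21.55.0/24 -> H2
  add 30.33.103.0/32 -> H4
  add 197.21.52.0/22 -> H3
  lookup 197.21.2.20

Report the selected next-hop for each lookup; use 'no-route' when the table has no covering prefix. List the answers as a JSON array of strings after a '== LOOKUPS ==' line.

Apply in order:
  + 127.78.121.116/31 (H4) depth=31
  - 127.78.121.116/31 clear@31
  + 197.21.55.170/32 (H0) depth=32
  + 127.78.121.112/28 (H4) depth=28
  + 197.16.0.0/12 (H3) depth=12
  + 30.33.103.0/32 (H3) depth=32
  + 197.21.0.0/16 (H2) depth=16
  + 197.21.55.0/24 (H0) depth=24
  ? 197.17.164.79  path d0:-→d1:-→d2:-→d3:-→d4:-→d5:-→d6:-→d7:-→d8:-→d9:-→d10:-→d11:-→d12:H3→d13:-  best=H3
  + 197.21.55.0/24 (H2) depth=24
  + 30.33.103.0/32 (H4) depth=32
  + 197.21.52.0/22 (H3) depth=22
  ? 197.21.2.20  path d0:-→d1:-→d2:-→d3:-→d4:-→d5:-→d6:-→d7:-→d8:-→d9:-→d10:-→d11:-→d12:H3→d13:-→d14:-→d15:-→d16:H2→d17:-→d18:-  best=H2

== LOOKUPS ==
["H3","H2"]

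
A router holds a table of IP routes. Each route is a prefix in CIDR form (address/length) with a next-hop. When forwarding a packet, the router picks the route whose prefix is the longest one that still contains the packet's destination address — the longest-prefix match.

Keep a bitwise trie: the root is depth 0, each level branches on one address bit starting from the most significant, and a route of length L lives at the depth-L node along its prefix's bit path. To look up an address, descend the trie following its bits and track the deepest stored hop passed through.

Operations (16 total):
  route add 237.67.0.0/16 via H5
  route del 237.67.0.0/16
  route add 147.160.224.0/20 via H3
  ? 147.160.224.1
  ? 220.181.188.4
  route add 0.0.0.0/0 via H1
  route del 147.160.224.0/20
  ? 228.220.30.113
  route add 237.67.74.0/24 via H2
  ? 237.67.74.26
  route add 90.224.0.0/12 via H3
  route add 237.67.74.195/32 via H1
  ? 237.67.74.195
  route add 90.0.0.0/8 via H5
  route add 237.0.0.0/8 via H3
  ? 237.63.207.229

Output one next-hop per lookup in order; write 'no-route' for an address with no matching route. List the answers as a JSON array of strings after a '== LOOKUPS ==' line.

Apply in order:
  add 237.67.0.0/16 -> H5 at depth 16
  del 237.67.0.0/16 (clear depth 16)
  add 147.160.224.0/20 -> H3 at depth 20
  lookup 147.160.224.1: bits 10010011101000001110 walk d0:-→d1:-→d2:-→d3:-→d4:-→d5:-→d6:-→d7:-→d8:-→d9:-→d10:-→d11:-→d12:-→d13:-→d14:-→d15:-→d16:-→d17:-→d18:-→d19:-→d20:H3 -> H3
  lookup 220.181.188.4: bits 11 walk d0:-→d1:-→d2:- -> no-route
  add 0.0.0.0/0 -> H1 at depth 0
  del 147.160.224.0/20 (clear depth 20)
  lookup 228.220.30.113: bits 1110 walk d0:H1→d1:-→d2:-→d3:-→d4:- -> H1
  add 237.67.74.0/24 -> H2 at depth 24
  lookup 237.67.74.26: bits 111011010100001101001010 walk d0:H1→d1:-→d2:-→d3:-→d4:-→d5:-→d6:-→d7:-→d8:-→d9:-→d10:-→d11:-→d12:-→d13:-→d14:-→d15:-→d16:-→d17:-→d18:-→d19:-→d20:-→d21:-→d22:-→d23:-→d24:H2 -> H2
  add 90.224.0.0/12 -> H3 at depth 12
  add 237.67.74.195/32 -> H1 at depth 32
  lookup 237.67.74.195: bits 11101101010000110100101011000011 walk d0:H1→d1:-→d2:-→d3:-→d4:-→d5:-→d6:-→d7:-→d8:-→d9:-→d10:-→d11:-→d12:-→d13:-→d14:-→d15:-→d16:-→d17:-→d18:-→d19:-→d20:-→d21:-→d22:-→d23:-→d24:H2→d25:-→d26:-→d27:-→d28:-→d29:-→d30:-→d31:-→d32:H1 -> H1
  add 90.0.0.0/8 -> H5 at depth 8
  add 237.0.0.0/8 -> H3 at depth 8
  lookup 237.63.207.229: bits 111011010 walk d0:H1→d1:-→d2:-→d3:-→d4:-→d5:-→d6:-→d7:-→d8:H3→d9:- -> H3

== LOOKUPS ==
["H3","no-route","H1","H2","H1","H3"]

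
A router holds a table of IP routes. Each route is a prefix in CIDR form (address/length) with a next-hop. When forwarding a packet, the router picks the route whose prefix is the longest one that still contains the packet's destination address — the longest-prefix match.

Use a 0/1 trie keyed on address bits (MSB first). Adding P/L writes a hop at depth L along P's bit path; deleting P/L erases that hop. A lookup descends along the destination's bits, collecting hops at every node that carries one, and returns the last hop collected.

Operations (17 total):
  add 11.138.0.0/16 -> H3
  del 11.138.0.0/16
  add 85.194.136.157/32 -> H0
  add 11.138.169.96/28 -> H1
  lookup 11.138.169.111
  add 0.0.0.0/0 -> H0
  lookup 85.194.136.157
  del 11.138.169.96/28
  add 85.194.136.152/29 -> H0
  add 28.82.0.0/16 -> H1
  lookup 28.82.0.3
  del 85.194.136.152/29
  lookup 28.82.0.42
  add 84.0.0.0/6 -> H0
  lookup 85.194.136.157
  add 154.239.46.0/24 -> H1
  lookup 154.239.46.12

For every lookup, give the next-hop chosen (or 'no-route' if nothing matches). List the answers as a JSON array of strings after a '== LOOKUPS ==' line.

Trace:
  + 11.138.0.0/16 (H3) depth=16
  - 11.138.0.0/16 clear@16
  + 85.194.136.157/32 (H0) depth=32
  + 11.138.169.96/28 (H1) depth=28
  Q 11.138.169.111: descend 0000101110001010101010010110 ; hops seen [H1] ; pick H1
  + 0.0.0.0/0 (H0) depth=0
  Q 85.194.136.157: descend 01010101110000101000100010011101 ; hops seen [H0,H0] ; pick H0
  - 11.138.169.96/28 clear@28
  + 85.194.136.152/29 (H0) depth=29
  + 28.82.0.0/16 (H1) depth=16
  Q 28.82.0.3: descend 0001110001010010 ; hops seen [H0,H1] ; pick H1
  - 85.194.136.152/29 clear@29
  Q 28.82.0.42: descend 0001110001010010 ; hops seen [H0,H1] ; pick H1
  + 84.0.0.0/6 (H0) depth=6
  Q 85.194.136.157: descend 01010101110000101000100010011101 ; hops seen [H0,H0,H0] ; pick H0
  + 154.239.46.0/24 (H1) depth=24
  Q 154.239.46.12: descend 100110101110111100101110 ; hops seen [H0,H1] ; pick H1

== LOOKUPS ==
["H1","H0","H1","H1","H0","H1"]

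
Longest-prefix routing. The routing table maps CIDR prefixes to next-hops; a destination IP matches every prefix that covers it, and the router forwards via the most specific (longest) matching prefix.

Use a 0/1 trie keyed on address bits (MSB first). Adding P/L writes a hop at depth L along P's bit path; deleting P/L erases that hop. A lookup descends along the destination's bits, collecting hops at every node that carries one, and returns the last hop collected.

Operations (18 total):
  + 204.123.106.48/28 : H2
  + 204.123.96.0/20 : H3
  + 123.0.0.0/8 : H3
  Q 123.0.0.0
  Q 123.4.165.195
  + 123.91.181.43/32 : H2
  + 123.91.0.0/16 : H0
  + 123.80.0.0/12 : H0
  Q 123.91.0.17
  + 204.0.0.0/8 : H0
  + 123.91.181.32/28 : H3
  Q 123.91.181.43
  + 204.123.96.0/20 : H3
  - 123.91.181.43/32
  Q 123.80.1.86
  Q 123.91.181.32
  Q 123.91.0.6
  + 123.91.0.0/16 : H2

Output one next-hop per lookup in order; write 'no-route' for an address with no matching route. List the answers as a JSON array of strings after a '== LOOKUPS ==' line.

Process each operation:
  + 204.123.106.48/28 (H2) depth=28
  + 204.123.96.0/20 (H3) depth=20
  + 123.0.0.0/8 (H3) depth=8
  lookup 123.0.0.0: bits 01111011 walk d0:-→d1:-→d2:-→d3:-→d4:-→d5:-→d6:-→d7:-→d8:H3 -> H3
  lookup 123.4.165.195: bits 01111011 walk d0:-→d1:-→d2:-→d3:-→d4:-→d5:-→d6:-→d7:-→d8:H3 -> H3
  + 123.91.181.43/32 (H2) depth=32
  + 123.91.0.0/16 (H0) depth=16
  + 123.80.0.0/12 (H0) depth=12
  lookup 123.91.0.17: bits 0111101101011011 walk d0:-→d1:-→d2:-→d3:-→d4:-→d5:-→d6:-→d7:-→d8:H3→d9:-→d10:-→d11:-→d12:H0→d13:-→d14:-→d15:-→d16:H0 -> H0
  + 204.0.0.0/8 (H0) depth=8
  + 123.91.181.32/28 (H3) depth=28
  lookup 123.91.181.43: bits 01111011010110111011010100101011 walk d0:-→d1:-→d2:-→d3:-→d4:-→d5:-→d6:-→d7:-→d8:H3→d9:-→d10:-→d11:-→d12:H0→d13:-→d14:-→d15:-→d16:H0→d17:-→d18:-→d19:-→d20:-→d21:-→d22:-→d23:-→d24:-→d25:-→d26:-→d27:-→d28:H3→d29:-→d30:-→d31:-→d32:H2 -> H2
  + 204.123.96.0/20 (H3) depth=20
  - 123.91.181.43/32 clear@32
  lookup 123.80.1.86: bits 011110110101 walk d0:-→d1:-→d2:-→d3:-→d4:-→d5:-→d6:-→d7:-→d8:H3→d9:-→d10:-→d11:-→d12:H0 -> H0
  lookup 123.91.181.32: bits 0111101101011011101101010010 walk d0:-→d1:-→d2:-→d3:-→d4:-→d5:-→d6:-→d7:-→d8:H3→d9:-→d10:-→d11:-→d12:H0→d13:-→d14:-→d15:-→d16:H0→d17:-→d18:-→d19:-→d20:-→d21:-→d22:-→d23:-→d24:-→d25:-→d26:-→d27:-→d28:H3 -> H3
  lookup 123.91.0.6: bits 0111101101011011 walk d0:-→d1:-→d2:-→d3:-→d4:-→d5:-→d6:-→d7:-→d8:H3→d9:-→d10:-→d11:-→d12:H0→d13:-→d14:-→d15:-→d16:H0 -> H0
  + 123.91.0.0/16 (H2) depth=16

== LOOKUPS ==
["H3","H3","H0","H2","H0","H3","H0"]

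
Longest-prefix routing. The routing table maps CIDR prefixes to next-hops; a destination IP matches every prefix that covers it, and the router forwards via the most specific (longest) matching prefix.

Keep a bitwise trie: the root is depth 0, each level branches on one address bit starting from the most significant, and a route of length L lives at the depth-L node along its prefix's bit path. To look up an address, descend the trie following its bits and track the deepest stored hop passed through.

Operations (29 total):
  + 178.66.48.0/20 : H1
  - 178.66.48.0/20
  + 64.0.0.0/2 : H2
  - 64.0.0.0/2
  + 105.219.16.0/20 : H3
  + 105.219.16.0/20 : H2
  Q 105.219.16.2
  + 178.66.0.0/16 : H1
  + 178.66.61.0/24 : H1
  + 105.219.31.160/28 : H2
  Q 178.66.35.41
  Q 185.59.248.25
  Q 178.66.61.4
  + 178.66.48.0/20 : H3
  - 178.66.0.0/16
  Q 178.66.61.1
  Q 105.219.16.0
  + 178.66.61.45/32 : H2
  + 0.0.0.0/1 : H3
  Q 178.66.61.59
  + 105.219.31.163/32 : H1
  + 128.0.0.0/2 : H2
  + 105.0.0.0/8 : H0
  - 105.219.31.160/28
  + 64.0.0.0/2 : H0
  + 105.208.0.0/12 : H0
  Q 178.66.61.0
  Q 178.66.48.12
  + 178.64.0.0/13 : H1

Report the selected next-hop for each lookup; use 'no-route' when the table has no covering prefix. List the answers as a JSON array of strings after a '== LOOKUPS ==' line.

Apply in order:
  add 178.66.48.0/20 -> H1 at depth 20
  del 178.66.48.0/20 (clear depth 20)
  add 64.0.0.0/2 -> H2 at depth 2
  del 64.0.0.0/2 (clear depth 2)
  add 105.219.16.0/20 -> H3 at depth 20
  add 105.219.16.0/20 -> H2 at depth 20
  ? 105.219.16.2  path d0:-→d1:-→d2:-→d3:-→d4:-→d5:-→d6:-→d7:-→d8:-→d9:-→d10:-→d11:-→d12:-→d13:-→d14:-→d15:-→d16:-→d17:-→d18:-→d19:-→d20:H2  best=H2
  add 178.66.0.0/16 -> H1 at depth 16
  add 178.66.61.0/24 -> H1 at depth 24
  add 105.219.31.160/28 -> H2 at depth 28
  ? 178.66.35.41  path d0:-→d1:-→d2:-→d3:-→d4:-→d5:-→d6:-→d7:-→d8:-→d9:-→d10:-→d11:-→d12:-→d13:-→d14:-→d15:-→d16:H1→d17:-→d18:-→d19:-  best=H1
  ? 185.59.248.25  path d0:-→d1:-→d2:-→d3:-→d4:-  best=no-route
  ? 178.66.61.4  path d0:-→d1:-→d2:-→d3:-→d4:-→d5:-→d6:-→d7:-→d8:-→d9:-→d10:-→d11:-→d12:-→d13:-→d14:-→d15:-→d16:H1→d17:-→d18:-→d19:-→d20:-→d21:-→d22:-→d23:-→d24:H1  best=H1
  add 178.66.48.0/20 -> H3 at depth 20
  del 178.66.0.0/16 (clear depth 16)
  ? 178.66.61.1  path d0:-→d1:-→d2:-→d3:-→d4:-→d5:-→d6:-→d7:-→d8:-→d9:-→d10:-→d11:-→d12:-→d13:-→d14:-→d15:-→d16:-→d17:-→d18:-→d19:-→d20:H3→d21:-→d22:-→d23:-→d24:H1  best=H1
  ? 105.219.16.0  path d0:-→d1:-→d2:-→d3:-→d4:-→d5:-→d6:-→d7:-→d8:-→d9:-→d10:-→d11:-→d12:-→d13:-→d14:-→d15:-→d16:-→d17:-→d18:-→d19:-→d20:H2  best=H2
  add 178.66.61.45/32 -> H2 at depth 32
  add 0.0.0.0/1 -> H3 at depth 1
  ? 178.66.61.59  path d0:-→d1:-→d2:-→d3:-→d4:-→d5:-→d6:-→d7:-→d8:-→d9:-→d10:-→d11:-→d12:-→d13:-→d14:-→d15:-→d16:-→d17:-→d18:-→d19:-→d20:H3→d21:-→d22:-→d23:-→d24:H1→d25:-→d26:-→d27:-  best=H1
  add 105.219.31.163/32 -> H1 at depth 32
  add 128.0.0.0/2 -> H2 at depth 2
  add 105.0.0.0/8 -> H0 at depth 8
  del 105.219.31.160/28 (clear depth 28)
  add 64.0.0.0/2 -> H0 at depth 2
  add 105.208.0.0/12 -> H0 at depth 12
  ? 178.66.61.0  path d0:-→d1:-→d2:H2→d3:-→d4:-→d5:-→d6:-→d7:-→d8:-→d9:-→d10:-→d11:-→d12:-→d13:-→d14:-→d15:-→d16:-→d17:-→d18:-→d19:-→d20:H3→d21:-→d22:-→d23:-→d24:H1→d25:-→d26:-  best=H1
  ? 178.66.48.12  path d0:-→d1:-→d2:H2→d3:-→d4:-→d5:-→d6:-→d7:-→d8:-→d9:-→d10:-→d11:-→d12:-→d13:-→d14:-→d15:-→d16:-→d17:-→d18:-→d19:-→d20:H3  best=H3
  add 178.64.0.0/13 -> H1 at depth 13

== LOOKUPS ==
["H2","H1","no-route","H1","H1","H2","H1","H1","H3"]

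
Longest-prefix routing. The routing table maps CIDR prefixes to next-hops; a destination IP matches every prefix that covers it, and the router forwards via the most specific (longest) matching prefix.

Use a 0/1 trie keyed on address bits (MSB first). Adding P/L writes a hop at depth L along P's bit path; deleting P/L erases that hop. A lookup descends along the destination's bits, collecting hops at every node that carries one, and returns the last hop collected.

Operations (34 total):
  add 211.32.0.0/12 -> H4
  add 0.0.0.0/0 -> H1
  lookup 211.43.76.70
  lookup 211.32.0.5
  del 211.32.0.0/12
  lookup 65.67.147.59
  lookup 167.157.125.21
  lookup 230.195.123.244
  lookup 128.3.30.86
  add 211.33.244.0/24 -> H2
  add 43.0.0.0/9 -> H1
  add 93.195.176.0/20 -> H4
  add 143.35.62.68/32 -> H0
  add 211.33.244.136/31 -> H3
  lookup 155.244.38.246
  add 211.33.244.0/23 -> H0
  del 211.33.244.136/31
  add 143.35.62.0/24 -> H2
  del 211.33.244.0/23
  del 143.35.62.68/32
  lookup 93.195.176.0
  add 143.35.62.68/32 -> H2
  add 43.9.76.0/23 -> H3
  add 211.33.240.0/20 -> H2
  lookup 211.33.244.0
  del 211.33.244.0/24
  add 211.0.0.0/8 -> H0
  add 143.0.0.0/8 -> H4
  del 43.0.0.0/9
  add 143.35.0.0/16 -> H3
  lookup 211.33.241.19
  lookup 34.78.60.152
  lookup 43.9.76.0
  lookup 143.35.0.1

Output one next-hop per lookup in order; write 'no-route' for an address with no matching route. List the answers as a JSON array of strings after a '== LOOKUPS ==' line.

Process each operation:
  add 211.32.0.0/12 -> H4 at depth 12
  add 0.0.0.0/0 -> H1 at depth 0
  ? 211.43.76.70  path d0:H1→d1:-→d2:-→d3:-→d4:-→d5:-→d6:-→d7:-→d8:-→d9:-→d10:-→d11:-→d12:H4  best=H4
  ? 211.32.0.5  path d0:H1→d1:-→d2:-→d3:-→d4:-→d5:-→d6:-→d7:-→d8:-→d9:-→d10:-→d11:-→d12:H4  best=H4
  - 211.32.0.0/12 clear@12
  ? 65.67.147.59  path d0:H1  best=H1
  ? 167.157.125.21  path d0:H1→d1:-  best=H1
  ? 230.195.123.244  path d0:H1→d1:-→d2:-  best=H1
  ? 128.3.30.86  path d0:H1→d1:-  best=H1
  add 211.33.244.0/24 -> H2 at depth 24
  add 43.0.0.0/9 -> H1 at depth 9
  add 93.195.176.0/20 -> H4 at depth 20
  add 143.35.62.68/32 -> H0 at depth 32
  add 211.33.244.136/31 -> H3 at depth 31
  ? 155.244.38.246  path d0:H1→d1:-→d2:-→d3:-  best=H1
  add 211.33.244.0/23 -> H0 at depth 23
  - 211.33.244.136/31 clear@31
  add 143.35.62.0/24 -> H2 at depth 24
  - 211.33.244.0/23 clear@23
  - 143.35.62.68/32 clear@32
  ? 93.195.176.0  path d0:H1→d1:-→d2:-→d3:-→d4:-→d5:-→d6:-→d7:-→d8:-→d9:-→d10:-→d11:-→d12:-→d13:-→d14:-→d15:-→d16:-→d17:-→d18:-→d19:-→d20:H4  best=H4
  add 143.35.62.68/32 -> H2 at depth 32
  add 43.9.76.0/23 -> H3 at depth 23
  add 211.33.240.0/20 -> H2 at depth 20
  ? 211.33.244.0  path d0:H1→d1:-→d2:-→d3:-→d4:-→d5:-→d6:-→d7:-→d8:-→d9:-→d10:-→d11:-→d12:-→d13:-→d14:-→d15:-→d16:-→d17:-→d18:-→d19:-→d20:H2→d21:-→d22:-→d23:-→d24:H2  best=H2
  - 211.33.244.0/24 clear@24
  add 211.0.0.0/8 -> H0 at depth 8
  add 143.0.0.0/8 -> H4 at depth 8
  - 43.0.0.0/9 clear@9
  add 143.35.0.0/16 -> H3 at depth 16
  ? 211.33.241.19  path d0:H1→d1:-→d2:-→d3:-→d4:-→d5:-→d6:-→d7:-→d8:H0→d9:-→d10:-→d11:-→d12:-→d13:-→d14:-→d15:-→d16:-→d17:-→d18:-→d19:-→d20:H2→d21:-  best=H2
  ? 34.78.60.152  path d0:H1→d1:-→d2:-→d3:-→d4:-  best=H1
  ? 43.9.76.0  path d0:H1→d1:-→d2:-→d3:-→d4:-→d5:-→d6:-→d7:-→d8:-→d9:-→d10:-→d11:-→d12:-→d13:-→d14:-→d15:-→d16:-→d17:-→d18:-→d19:-→d20:-→d21:-→d22:-→d23:H3  best=H3
  ? 143.35.0.1  path d0:H1→d1:-→d2:-→d3:-→d4:-→d5:-→d6:-→d7:-→d8:H4→d9:-→d10:-→d11:-→d12:-→d13:-→d14:-→d15:-→d16:H3→d17:-→d18:-  best=H3

== LOOKUPS ==
["H4","H4","H1","H1","H1","H1","H1","H4","H2","H2","H1","H3","H3"]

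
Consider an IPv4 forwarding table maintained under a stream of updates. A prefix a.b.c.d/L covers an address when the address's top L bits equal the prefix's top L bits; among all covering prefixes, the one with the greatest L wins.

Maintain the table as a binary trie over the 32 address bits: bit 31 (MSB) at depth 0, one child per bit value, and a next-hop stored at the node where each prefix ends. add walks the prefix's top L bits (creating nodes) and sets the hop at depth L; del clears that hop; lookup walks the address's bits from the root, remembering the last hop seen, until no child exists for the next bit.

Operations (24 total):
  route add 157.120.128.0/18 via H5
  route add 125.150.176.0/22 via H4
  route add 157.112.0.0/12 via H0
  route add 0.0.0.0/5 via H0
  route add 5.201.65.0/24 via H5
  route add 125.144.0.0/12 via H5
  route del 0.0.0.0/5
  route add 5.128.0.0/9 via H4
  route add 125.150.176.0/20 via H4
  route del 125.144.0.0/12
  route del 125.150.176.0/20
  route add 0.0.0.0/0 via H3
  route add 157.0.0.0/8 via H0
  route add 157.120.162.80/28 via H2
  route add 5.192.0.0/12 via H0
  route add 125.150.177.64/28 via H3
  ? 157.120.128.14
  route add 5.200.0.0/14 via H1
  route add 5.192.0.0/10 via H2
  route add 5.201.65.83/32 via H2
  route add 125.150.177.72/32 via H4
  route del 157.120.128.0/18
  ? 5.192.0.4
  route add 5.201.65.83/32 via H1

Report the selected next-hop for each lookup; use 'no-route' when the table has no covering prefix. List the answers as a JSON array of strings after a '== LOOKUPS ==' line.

Apply in order:
  + 157.120.128.0/18 (H5) depth=18
  + 125.150.176.0/22 (H4) depth=22
  + 157.112.0.0/12 (H0) depth=12
  + 0.0.0.0/5 (H0) depth=5
  + 5.201.65.0/24 (H5) depth=24
  + 125.144.0.0/12 (H5) depth=12
  - 0.0.0.0/5 clear@5
  + 5.128.0.0/9 (H4) depth=9
  + 125.150.176.0/20 (H4) depth=20
  - 125.144.0.0/12 clear@12
  - 125.150.176.0/20 clear@20
  + 0.0.0.0/0 (H3) depth=0
  + 157.0.0.0/8 (H0) depth=8
  + 157.120.162.80/28 (H2) depth=28
  + 5.192.0.0/12 (H0) depth=12
  + 125.150.177.64/28 (H3) depth=28
  Q 157.120.128.14: descend 100111010111100010 ; hops seen [H3,H0,H0,H5] ; pick H5
  + 5.200.0.0/14 (H1) depth=14
  + 5.192.0.0/10 (H2) depth=10
  + 5.201.65.83/32 (H2) depth=32
  + 125.150.177.72/32 (H4) depth=32
  - 157.120.128.0/18 clear@18
  Q 5.192.0.4: descend 000001011100 ; hops seen [H3,H4,H2,H0] ; pick H0
  + 5.201.65.83/32 (H1) depth=32

== LOOKUPS ==
["H5","H0"]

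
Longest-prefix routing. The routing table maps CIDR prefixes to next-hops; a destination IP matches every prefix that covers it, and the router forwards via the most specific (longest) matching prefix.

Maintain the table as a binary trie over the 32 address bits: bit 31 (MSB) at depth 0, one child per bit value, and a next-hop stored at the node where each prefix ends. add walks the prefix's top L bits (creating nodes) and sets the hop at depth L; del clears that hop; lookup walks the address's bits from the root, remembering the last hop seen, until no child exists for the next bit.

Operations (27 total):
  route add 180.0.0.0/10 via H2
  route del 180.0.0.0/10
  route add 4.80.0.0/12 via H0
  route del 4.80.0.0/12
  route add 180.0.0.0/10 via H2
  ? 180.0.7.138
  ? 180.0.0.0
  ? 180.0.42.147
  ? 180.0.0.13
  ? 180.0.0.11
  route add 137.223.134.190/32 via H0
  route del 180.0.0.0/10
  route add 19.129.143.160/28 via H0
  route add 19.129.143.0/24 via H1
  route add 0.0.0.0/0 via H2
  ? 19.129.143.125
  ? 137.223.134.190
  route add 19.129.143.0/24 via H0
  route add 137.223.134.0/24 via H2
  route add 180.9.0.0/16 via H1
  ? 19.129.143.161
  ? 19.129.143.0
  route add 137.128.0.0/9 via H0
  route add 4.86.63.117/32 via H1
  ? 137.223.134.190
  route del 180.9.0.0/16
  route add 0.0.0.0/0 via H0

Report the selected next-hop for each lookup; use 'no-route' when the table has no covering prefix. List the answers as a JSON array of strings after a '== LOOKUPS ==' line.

Trace:
  + 180.0.0.0/10 (H2) depth=10
  del 180.0.0.0/10 (clear depth 10)
  + 4.80.0.0/12 (H0) depth=12
  del 4.80.0.0/12 (clear depth 12)
  + 180.0.0.0/10 (H2) depth=10
  ? 180.0.7.138  path d0:-→d1:-→d2:-→d3:-→d4:-→d5:-→d6:-→d7:-→d8:-→d9:-→d10:H2  best=H2
  ? 180.0.0.0  path d0:-→d1:-→d2:-→d3:-→d4:-→d5:-→d6:-→d7:-→d8:-→d9:-→d10:H2  best=H2
  ? 180.0.42.147  path d0:-→d1:-→d2:-→d3:-→d4:-→d5:-→d6:-→d7:-→d8:-→d9:-→d10:H2  best=H2
  ? 180.0.0.13  path d0:-→d1:-→d2:-→d3:-→d4:-→d5:-→d6:-→d7:-→d8:-→d9:-→d10:H2  best=H2
  ? 180.0.0.11  path d0:-→d1:-→d2:-→d3:-→d4:-→d5:-→d6:-→d7:-→d8:-→d9:-→d10:H2  best=H2
  + 137.223.134.190/32 (H0) depth=32
  del 180.0.0.0/10 (clear depth 10)
  + 19.129.143.160/28 (H0) depth=28
  + 19.129.143.0/24 (H1) depth=24
  + 0.0.0.0/0 (H2) depth=0
  ? 19.129.143.125  path d0:H2→d1:-→d2:-→d3:-→d4:-→d5:-→d6:-→d7:-→d8:-→d9:-→d10:-→d11:-→d12:-→d13:-→d14:-→d15:-→d16:-→d17:-→d18:-→d19:-→d20:-→d21:-→d22:-→d23:-→d24:H1  best=H1
  ? 137.223.134.190  path d0:H2→d1:-→d2:-→d3:-→d4:-→d5:-→d6:-→d7:-→d8:-→d9:-→d10:-→d11:-→d12:-→d13:-→d14:-→d15:-→d16:-→d17:-→d18:-→d19:-→d20:-→d21:-→d22:-→d23:-→d24:-→d25:-→d26:-→d27:-→d28:-→d29:-→d30:-→d31:-→d32:H0  best=H0
  + 19.129.143.0/24 (H0) depth=24
  + 137.223.134.0/24 (H2) depth=24
  + 180.9.0.0/16 (H1) depth=16
  ? 19.129.143.161  path d0:H2→d1:-→d2:-→d3:-→d4:-→d5:-→d6:-→d7:-→d8:-→d9:-→d10:-→d11:-→d12:-→d13:-→d14:-→d15:-→d16:-→d17:-→d18:-→d19:-→d20:-→d21:-→d22:-→d23:-→d24:H0→d25:-→d26:-→d27:-→d28:H0  best=H0
  ? 19.129.143.0  path d0:H2→d1:-→d2:-→d3:-→d4:-→d5:-→d6:-→d7:-→d8:-→d9:-→d10:-→d11:-→d12:-→d13:-→d14:-→d15:-→d16:-→d17:-→d18:-→d19:-→d20:-→d21:-→d22:-→d23:-→d24:H0  best=H0
  + 137.128.0.0/9 (H0) depth=9
  + 4.86.63.117/32 (H1) depth=32
  ? 137.223.134.190  path d0:H2→d1:-→d2:-→d3:-→d4:-→d5:-→d6:-→d7:-→d8:-→d9:H0→d10:-→d11:-→d12:-→d13:-→d14:-→d15:-→d16:-→d17:-→d18:-→d19:-→d20:-→d21:-→d22:-→d23:-→d24:H2→d25:-→d26:-→d27:-→d28:-→d29:-→d30:-→d31:-→d32:H0  best=H0
  del 180.9.0.0/16 (clear depth 16)
  + 0.0.0.0/0 (H0) depth=0

== LOOKUPS ==
["H2","H2","H2","H2","H2","H1","H0","H0","H0","H0"]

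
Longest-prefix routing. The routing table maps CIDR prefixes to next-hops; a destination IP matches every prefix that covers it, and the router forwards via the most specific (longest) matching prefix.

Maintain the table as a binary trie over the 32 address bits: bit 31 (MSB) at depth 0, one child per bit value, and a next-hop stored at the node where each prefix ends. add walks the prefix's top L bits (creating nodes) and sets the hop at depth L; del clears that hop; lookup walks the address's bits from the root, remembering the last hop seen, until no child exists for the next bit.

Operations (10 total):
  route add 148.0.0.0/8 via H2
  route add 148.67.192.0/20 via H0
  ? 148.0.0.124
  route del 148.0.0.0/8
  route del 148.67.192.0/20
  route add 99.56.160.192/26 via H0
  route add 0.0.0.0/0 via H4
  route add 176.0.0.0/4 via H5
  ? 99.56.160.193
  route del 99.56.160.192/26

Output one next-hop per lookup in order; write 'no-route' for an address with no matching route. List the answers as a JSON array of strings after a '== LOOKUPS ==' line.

Process each operation:
  add 148.0.0.0/8 -> H2 at depth 8
  add 148.67.192.0/20 -> H0 at depth 20
  ? 148.0.0.124  path d0:-→d1:-→d2:-→d3:-→d4:-→d5:-→d6:-→d7:-→d8:H2→d9:-  best=H2
  del 148.0.0.0/8 (clear depth 8)
  del 148.67.192.0/20 (clear depth 20)
  add 99.56.160.192/26 -> H0 at depth 26
  add 0.0.0.0/0 -> H4 at depth 0
  add 176.0.0.0/4 -> H5 at depth 4
  ? 99.56.160.193  path d0:H4→d1:-→d2:-→d3:-→d4:-→d5:-→d6:-→d7:-→d8:-→d9:-→d10:-→d11:-→d12:-→d13:-→d14:-→d15:-→d16:-→d17:-→d18:-→d19:-→d20:-→d21:-→d22:-→d23:-→d24:-→d25:-→d26:H0  best=H0
  del 99.56.160.192/26 (clear depth 26)

== LOOKUPS ==
["H2","H0"]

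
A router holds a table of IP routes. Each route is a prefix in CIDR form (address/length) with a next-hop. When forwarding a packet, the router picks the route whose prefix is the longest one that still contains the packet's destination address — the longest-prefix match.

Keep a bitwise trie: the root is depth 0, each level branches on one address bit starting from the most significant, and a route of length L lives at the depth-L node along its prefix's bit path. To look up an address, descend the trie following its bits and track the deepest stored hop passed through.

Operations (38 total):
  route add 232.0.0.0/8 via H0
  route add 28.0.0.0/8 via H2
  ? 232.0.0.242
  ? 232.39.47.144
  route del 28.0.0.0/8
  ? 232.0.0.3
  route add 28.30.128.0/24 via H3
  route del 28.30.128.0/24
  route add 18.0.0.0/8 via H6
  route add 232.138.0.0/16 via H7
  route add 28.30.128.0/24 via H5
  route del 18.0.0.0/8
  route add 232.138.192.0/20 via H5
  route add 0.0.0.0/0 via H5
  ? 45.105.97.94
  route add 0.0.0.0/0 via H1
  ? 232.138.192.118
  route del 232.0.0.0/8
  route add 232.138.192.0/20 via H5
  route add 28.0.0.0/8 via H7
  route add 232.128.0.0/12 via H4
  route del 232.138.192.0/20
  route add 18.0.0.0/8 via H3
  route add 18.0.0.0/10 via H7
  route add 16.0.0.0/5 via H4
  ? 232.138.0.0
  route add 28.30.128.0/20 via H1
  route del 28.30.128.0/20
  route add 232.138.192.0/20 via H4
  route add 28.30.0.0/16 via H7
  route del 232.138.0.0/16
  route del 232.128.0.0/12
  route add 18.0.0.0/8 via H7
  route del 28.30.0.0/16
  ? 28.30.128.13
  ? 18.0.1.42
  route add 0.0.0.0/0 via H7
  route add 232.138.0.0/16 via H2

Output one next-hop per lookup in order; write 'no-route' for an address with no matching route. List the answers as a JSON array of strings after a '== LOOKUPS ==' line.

Process each operation:
  + 232.0.0.0/8 (H0) depth=8
  + 28.0.0.0/8 (H2) depth=8
  Q 232.0.0.242: descend 11101000 ; hops seen [H0] ; pick H0
  Q 232.39.47.144: descend 11101000 ; hops seen [H0] ; pick H0
  - 28.0.0.0/8 clear@8
  Q 232.0.0.3: descend 11101000 ; hops seen [H0] ; pick H0
  + 28.30.128.0/24 (H3) depth=24
  - 28.30.128.0/24 clear@24
  + 18.0.0.0/8 (H6) depth=8
  + 232.138.0.0/16 (H7) depth=16
  + 28.30.128.0/24 (H5) depth=24
  - 18.0.0.0/8 clear@8
  + 232.138.192.0/20 (H5) depth=20
  + 0.0.0.0/0 (H5) depth=0
  Q 45.105.97.94: descend 00 ; hops seen [H5] ; pick H5
  + 0.0.0.0/0 (H1) depth=0
  Q 232.138.192.118: descend 11101000100010101100 ; hops seen [H1,H0,H7,H5] ; pick H5
  - 232.0.0.0/8 clear@8
  + 232.138.192.0/20 (H5) depth=20
  + 28.0.0.0/8 (H7) depth=8
  + 232.128.0.0/12 (H4) depth=12
  - 232.138.192.0/20 clear@20
  + 18.0.0.0/8 (H3) depth=8
  + 18.0.0.0/10 (H7) depth=10
  + 16.0.0.0/5 (H4) depth=5
  Q 232.138.0.0: descend 1110100010001010 ; hops seen [H1,H4,H7] ; pick H7
  + 28.30.128.0/20 (H1) depth=20
  - 28.30.128.0/20 clear@20
  + 232.138.192.0/20 (H4) depth=20
  + 28.30.0.0/16 (H7) depth=16
  - 232.138.0.0/16 clear@16
  - 232.128.0.0/12 clear@12
  + 18.0.0.0/8 (H7) depth=8
  - 28.30.0.0/16 clear@16
  Q 28.30.128.13: descend 000111000001111010000000 ; hops seen [H1,H7,H5] ; pick H5
  Q 18.0.1.42: descend 0001001000 ; hops seen [H1,H4,H7,H7] ; pick H7
  + 0.0.0.0/0 (H7) depth=0
  + 232.138.0.0/16 (H2) depth=16

== LOOKUPS ==
["H0","H0","H0","H5","H5","H7","H5","H7"]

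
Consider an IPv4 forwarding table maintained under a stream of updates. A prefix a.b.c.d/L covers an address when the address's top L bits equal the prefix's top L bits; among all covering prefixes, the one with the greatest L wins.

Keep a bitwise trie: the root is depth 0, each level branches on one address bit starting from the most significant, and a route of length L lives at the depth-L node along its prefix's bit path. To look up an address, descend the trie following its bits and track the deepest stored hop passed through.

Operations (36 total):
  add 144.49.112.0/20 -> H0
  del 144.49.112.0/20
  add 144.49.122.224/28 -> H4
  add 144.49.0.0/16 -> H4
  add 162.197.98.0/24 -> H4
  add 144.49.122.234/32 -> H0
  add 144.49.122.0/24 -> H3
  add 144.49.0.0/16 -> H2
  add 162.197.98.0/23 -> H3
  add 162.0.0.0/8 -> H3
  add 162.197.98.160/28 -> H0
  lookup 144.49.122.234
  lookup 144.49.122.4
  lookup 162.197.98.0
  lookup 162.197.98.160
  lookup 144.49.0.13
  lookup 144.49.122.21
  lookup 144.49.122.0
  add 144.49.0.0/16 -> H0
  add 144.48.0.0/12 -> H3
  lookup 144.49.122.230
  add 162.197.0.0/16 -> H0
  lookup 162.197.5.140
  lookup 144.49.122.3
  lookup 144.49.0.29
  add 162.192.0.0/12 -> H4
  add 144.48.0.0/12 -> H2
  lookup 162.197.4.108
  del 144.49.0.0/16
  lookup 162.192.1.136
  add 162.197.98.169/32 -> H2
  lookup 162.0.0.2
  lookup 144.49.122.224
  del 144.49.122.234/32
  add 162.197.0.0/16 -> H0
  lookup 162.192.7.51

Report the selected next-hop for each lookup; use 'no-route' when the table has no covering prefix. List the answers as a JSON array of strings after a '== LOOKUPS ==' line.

Trace:
  + 144.49.112.0/20 (H0) depth=20
  del 144.49.112.0/20 (clear depth 20)
  + 144.49.122.224/28 (H4) depth=28
  + 144.49.0.0/16 (H4) depth=16
  + 162.197.98.0/24 (H4) depth=24
  + 144.49.122.234/32 (H0) depth=32
  + 144.49.122.0/24 (H3) depth=24
  + 144.49.0.0/16 (H2) depth=16
  + 162.197.98.0/23 (H3) depth=23
  + 162.0.0.0/8 (H3) depth=8
  + 162.197.98.160/28 (H0) depth=28
  lookup 144.49.122.234: bits 10010000001100010111101011101010 walk d0:-→d1:-→d2:-→d3:-→d4:-→d5:-→d6:-→d7:-→d8:-→d9:-→d10:-→d11:-→d12:-→d13:-→d14:-→d15:-→d16:H2→d17:-→d18:-→d19:-→d20:-→d21:-→d22:-→d23:-→d24:H3→d25:-→d26:-→d27:-→d28:H4→d29:-→d30:-→d31:-→d32:H0 -> H0
  lookup 144.49.122.4: bits 100100000011000101111010 walk d0:-→d1:-→d2:-→d3:-→d4:-→d5:-→d6:-→d7:-→d8:-→d9:-→d10:-→d11:-→d12:-→d13:-→d14:-→d15:-→d16:H2→d17:-→d18:-→d19:-→d20:-→d21:-→d22:-→d23:-→d24:H3 -> H3
  lookup 162.197.98.0: bits 101000101100010101100010 walk d0:-→d1:-→d2:-→d3:-→d4:-→d5:-→d6:-→d7:-→d8:H3→d9:-→d10:-→d11:-→d12:-→d13:-→d14:-→d15:-→d16:-→d17:-→d18:-→d19:-→d20:-→d21:-→d22:-→d23:H3→d24:H4 -> H4
  lookup 162.197.98.160: bits 1010001011000101011000101010 walk d0:-→d1:-→d2:-→d3:-→d4:-→d5:-→d6:-→d7:-→d8:H3→d9:-→d10:-→d11:-→d12:-→d13:-→d14:-→d15:-→d16:-→d17:-→d18:-→d19:-→d20:-→d21:-→d22:-→d23:H3→d24:H4→d25:-→d26:-→d27:-→d28:H0 -> H0
  lookup 144.49.0.13: bits 10010000001100010 walk d0:-→d1:-→d2:-→d3:-→d4:-→d5:-→d6:-→d7:-→d8:-→d9:-→d10:-→d11:-→d12:-→d13:-→d14:-→d15:-→d16:H2→d17:- -> H2
  lookup 144.49.122.21: bits 100100000011000101111010 walk d0:-→d1:-→d2:-→d3:-→d4:-→d5:-→d6:-→d7:-→d8:-→d9:-→d10:-→d11:-→d12:-→d13:-→d14:-→d15:-→d16:H2→d17:-→d18:-→d19:-→d20:-→d21:-→d22:-→d23:-→d24:H3 -> H3
  lookup 144.49.122.0: bits 100100000011000101111010 walk d0:-→d1:-→d2:-→d3:-→d4:-→d5:-→d6:-→d7:-→d8:-→d9:-→d10:-→d11:-→d12:-→d13:-→d14:-→d15:-→d16:H2→d17:-→d18:-→d19:-→d20:-→d21:-→d22:-→d23:-→d24:H3 -> H3
  + 144.49.0.0/16 (H0) depth=16
  + 144.48.0.0/12 (H3) depth=12
  lookup 144.49.122.230: bits 1001000000110001011110101110 walk d0:-→d1:-→d2:-→d3:-→d4:-→d5:-→d6:-→d7:-→d8:-→d9:-→d10:-→d11:-→d12:H3→d13:-→d14:-→d15:-→d16:H0→d17:-→d18:-→d19:-→d20:-→d21:-→d22:-→d23:-→d24:H3→d25:-→d26:-→d27:-→d28:H4 -> H4
  + 162.197.0.0/16 (H0) depth=16
  lookup 162.197.5.140: bits 10100010110001010 walk d0:-→d1:-→d2:-→d3:-→d4:-→d5:-→d6:-→d7:-→d8:H3→d9:-→d10:-→d11:-→d12:-→d13:-→d14:-→d15:-→d16:H0→d17:- -> H0
  lookup 144.49.122.3: bits 100100000011000101111010 walk d0:-→d1:-→d2:-→d3:-→d4:-→d5:-→d6:-→d7:-→d8:-→d9:-→d10:-→d11:-→d12:H3→d13:-→d14:-→d15:-→d16:H0→d17:-→d18:-→d19:-→d20:-→d21:-→d22:-→d23:-→d24:H3 -> H3
  lookup 144.49.0.29: bits 10010000001100010 walk d0:-→d1:-→d2:-→d3:-→d4:-→d5:-→d6:-→d7:-→d8:-→d9:-→d10:-→d11:-→d12:H3→d13:-→d14:-→d15:-→d16:H0→d17:- -> H0
  + 162.192.0.0/12 (H4) depth=12
  + 144.48.0.0/12 (H2) depth=12
  lookup 162.197.4.108: bits 10100010110001010 walk d0:-→d1:-→d2:-→d3:-→d4:-→d5:-→d6:-→d7:-→d8:H3→d9:-→d10:-→d11:-→d12:H4→d13:-→d14:-→d15:-→d16:H0→d17:- -> H0
  del 144.49.0.0/16 (clear depth 16)
  lookup 162.192.1.136: bits 1010001011000 walk d0:-→d1:-→d2:-→d3:-→d4:-→d5:-→d6:-→d7:-→d8:H3→d9:-→d10:-→d11:-→d12:H4→d13:- -> H4
  + 162.197.98.169/32 (H2) depth=32
  lookup 162.0.0.2: bits 10100010 walk d0:-→d1:-→d2:-→d3:-→d4:-→d5:-→d6:-→d7:-→d8:H3 -> H3
  lookup 144.49.122.224: bits 1001000000110001011110101110 walk d0:-→d1:-→d2:-→d3:-→d4:-→d5:-→d6:-→d7:-→d8:-→d9:-→d10:-→d11:-→d12:H2→d13:-→d14:-→d15:-→d16:-→d17:-→d18:-→d19:-→d20:-→d21:-→d22:-→d23:-→d24:H3→d25:-→d26:-→d27:-→d28:H4 -> H4
  del 144.49.122.234/32 (clear depth 32)
  + 162.197.0.0/16 (H0) depth=16
  lookup 162.192.7.51: bits 1010001011000 walk d0:-→d1:-→d2:-→d3:-→d4:-→d5:-→d6:-→d7:-→d8:H3→d9:-→d10:-→d11:-→d12:H4→d13:- -> H4

== LOOKUPS ==
["H0","H3","H4","H0","H2","H3","H3","H4","H0","H3","H0","H0","H4","H3","H4","H4"]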